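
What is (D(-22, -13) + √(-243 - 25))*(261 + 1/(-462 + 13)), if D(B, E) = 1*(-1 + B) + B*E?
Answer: 30820444/449 + 234376*I*√67/449 ≈ 68642.0 + 4272.7*I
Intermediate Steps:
D(B, E) = -1 + B + B*E (D(B, E) = (-1 + B) + B*E = -1 + B + B*E)
(D(-22, -13) + √(-243 - 25))*(261 + 1/(-462 + 13)) = ((-1 - 22 - 22*(-13)) + √(-243 - 25))*(261 + 1/(-462 + 13)) = ((-1 - 22 + 286) + √(-268))*(261 + 1/(-449)) = (263 + 2*I*√67)*(261 - 1/449) = (263 + 2*I*√67)*(117188/449) = 30820444/449 + 234376*I*√67/449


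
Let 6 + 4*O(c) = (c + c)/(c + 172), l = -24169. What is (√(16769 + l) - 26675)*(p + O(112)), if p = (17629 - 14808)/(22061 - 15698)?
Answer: 2959297825/129078 - 554695*I*√74/64539 ≈ 22926.0 - 73.935*I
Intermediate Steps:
p = 403/909 (p = 2821/6363 = 2821*(1/6363) = 403/909 ≈ 0.44334)
O(c) = -3/2 + c/(2*(172 + c)) (O(c) = -3/2 + ((c + c)/(c + 172))/4 = -3/2 + ((2*c)/(172 + c))/4 = -3/2 + (2*c/(172 + c))/4 = -3/2 + c/(2*(172 + c)))
(√(16769 + l) - 26675)*(p + O(112)) = (√(16769 - 24169) - 26675)*(403/909 + (-258 - 1*112)/(172 + 112)) = (√(-7400) - 26675)*(403/909 + (-258 - 112)/284) = (10*I*√74 - 26675)*(403/909 + (1/284)*(-370)) = (-26675 + 10*I*√74)*(403/909 - 185/142) = (-26675 + 10*I*√74)*(-110939/129078) = 2959297825/129078 - 554695*I*√74/64539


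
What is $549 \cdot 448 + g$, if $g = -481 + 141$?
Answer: $245612$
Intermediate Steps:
$g = -340$
$549 \cdot 448 + g = 549 \cdot 448 - 340 = 245952 - 340 = 245612$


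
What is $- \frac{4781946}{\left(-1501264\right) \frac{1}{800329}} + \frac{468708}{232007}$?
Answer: $\frac{4395651819500775}{1724276024} \approx 2.5493 \cdot 10^{6}$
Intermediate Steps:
$- \frac{4781946}{\left(-1501264\right) \frac{1}{800329}} + \frac{468708}{232007} = - \frac{4781946}{\left(-1501264\right) \frac{1}{800329}} + 468708 \cdot \frac{1}{232007} = - \frac{4781946}{- \frac{1501264}{800329}} + \frac{468708}{232007} = \left(-4781946\right) \left(- \frac{800329}{1501264}\right) + \frac{468708}{232007} = \frac{18946188417}{7432} + \frac{468708}{232007} = \frac{4395651819500775}{1724276024}$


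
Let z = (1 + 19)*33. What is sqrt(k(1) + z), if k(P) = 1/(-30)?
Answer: sqrt(593970)/30 ≈ 25.690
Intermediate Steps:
k(P) = -1/30
z = 660 (z = 20*33 = 660)
sqrt(k(1) + z) = sqrt(-1/30 + 660) = sqrt(19799/30) = sqrt(593970)/30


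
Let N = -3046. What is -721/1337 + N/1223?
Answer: -707755/233593 ≈ -3.0299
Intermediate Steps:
-721/1337 + N/1223 = -721/1337 - 3046/1223 = -721*1/1337 - 3046*1/1223 = -103/191 - 3046/1223 = -707755/233593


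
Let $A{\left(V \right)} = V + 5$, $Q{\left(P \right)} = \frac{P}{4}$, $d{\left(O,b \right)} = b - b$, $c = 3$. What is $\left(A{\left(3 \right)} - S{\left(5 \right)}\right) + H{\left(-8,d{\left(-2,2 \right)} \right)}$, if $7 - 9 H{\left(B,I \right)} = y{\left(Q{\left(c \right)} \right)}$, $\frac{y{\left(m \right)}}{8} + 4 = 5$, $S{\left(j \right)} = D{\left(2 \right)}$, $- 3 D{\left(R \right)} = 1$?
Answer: $\frac{74}{9} \approx 8.2222$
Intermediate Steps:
$D{\left(R \right)} = - \frac{1}{3}$ ($D{\left(R \right)} = \left(- \frac{1}{3}\right) 1 = - \frac{1}{3}$)
$d{\left(O,b \right)} = 0$
$S{\left(j \right)} = - \frac{1}{3}$
$Q{\left(P \right)} = \frac{P}{4}$ ($Q{\left(P \right)} = P \frac{1}{4} = \frac{P}{4}$)
$y{\left(m \right)} = 8$ ($y{\left(m \right)} = -32 + 8 \cdot 5 = -32 + 40 = 8$)
$H{\left(B,I \right)} = - \frac{1}{9}$ ($H{\left(B,I \right)} = \frac{7}{9} - \frac{8}{9} = - \frac{1}{9}$)
$A{\left(V \right)} = 5 + V$
$\left(A{\left(3 \right)} - S{\left(5 \right)}\right) + H{\left(-8,d{\left(-2,2 \right)} \right)} = \left(\left(5 + 3\right) - - \frac{1}{3}\right) - \frac{1}{9} = \left(8 + \frac{1}{3}\right) - \frac{1}{9} = \frac{25}{3} - \frac{1}{9} = \frac{74}{9}$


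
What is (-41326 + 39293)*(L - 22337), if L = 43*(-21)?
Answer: 47246920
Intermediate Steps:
L = -903
(-41326 + 39293)*(L - 22337) = (-41326 + 39293)*(-903 - 22337) = -2033*(-23240) = 47246920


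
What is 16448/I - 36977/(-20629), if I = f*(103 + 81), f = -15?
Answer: -29656159/7117005 ≈ -4.1669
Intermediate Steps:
I = -2760 (I = -15*(103 + 81) = -15*184 = -2760)
16448/I - 36977/(-20629) = 16448/(-2760) - 36977/(-20629) = 16448*(-1/2760) - 36977*(-1/20629) = -2056/345 + 36977/20629 = -29656159/7117005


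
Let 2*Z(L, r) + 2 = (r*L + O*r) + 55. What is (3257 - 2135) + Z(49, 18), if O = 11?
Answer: 3377/2 ≈ 1688.5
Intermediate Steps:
Z(L, r) = 53/2 + 11*r/2 + L*r/2 (Z(L, r) = -1 + ((r*L + 11*r) + 55)/2 = -1 + ((L*r + 11*r) + 55)/2 = -1 + ((11*r + L*r) + 55)/2 = -1 + (55 + 11*r + L*r)/2 = -1 + (55/2 + 11*r/2 + L*r/2) = 53/2 + 11*r/2 + L*r/2)
(3257 - 2135) + Z(49, 18) = (3257 - 2135) + (53/2 + (11/2)*18 + (½)*49*18) = 1122 + (53/2 + 99 + 441) = 1122 + 1133/2 = 3377/2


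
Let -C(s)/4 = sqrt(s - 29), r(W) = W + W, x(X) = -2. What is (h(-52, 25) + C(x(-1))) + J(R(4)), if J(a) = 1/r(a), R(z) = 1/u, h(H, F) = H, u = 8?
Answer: -48 - 4*I*sqrt(31) ≈ -48.0 - 22.271*I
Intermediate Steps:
r(W) = 2*W
C(s) = -4*sqrt(-29 + s) (C(s) = -4*sqrt(s - 29) = -4*sqrt(-29 + s))
R(z) = 1/8
J(a) = 1/(2*a)
(h(-52, 25) + C(x(-1))) + J(R(4)) = (-52 - 4*sqrt(-29 - 2)) + 1/(2*(1/8)) = (-52 - 4*I*sqrt(31)) + (1/2)*8 = (-52 - 4*I*sqrt(31)) + 4 = -48 - 4*I*sqrt(31)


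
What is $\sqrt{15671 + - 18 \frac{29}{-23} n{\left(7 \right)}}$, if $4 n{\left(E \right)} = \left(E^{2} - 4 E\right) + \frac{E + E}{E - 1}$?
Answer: $\frac{\sqrt{8359994}}{23} \approx 125.71$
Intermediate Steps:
$n{\left(E \right)} = - E + \frac{E^{2}}{4} + \frac{E}{2 \left(-1 + E\right)}$ ($n{\left(E \right)} = \frac{\left(E^{2} - 4 E\right) + \frac{E + E}{E - 1}}{4} = \frac{\left(E^{2} - 4 E\right) + \frac{2 E}{-1 + E}}{4} = \frac{E^{2} - 4 E + \frac{2 E}{-1 + E}}{4} = - E + \frac{E^{2}}{4} + \frac{E}{2 \left(-1 + E\right)}$)
$\sqrt{15671 + - 18 \frac{29}{-23} n{\left(7 \right)}} = \sqrt{15671 + - 18 \frac{29}{-23} \cdot \frac{1}{4} \cdot 7 \frac{1}{-1 + 7} \left(6 + 7^{2} - 35\right)} = \sqrt{15671 + - 18 \cdot 29 \left(- \frac{1}{23}\right) \frac{1}{4} \cdot 7 \cdot \frac{1}{6} \left(6 + 49 - 35\right)} = \sqrt{15671 + \left(-18\right) \left(- \frac{29}{23}\right) \frac{1}{4} \cdot 7 \cdot \frac{1}{6} \cdot 20} = \sqrt{15671 + \frac{522}{23} \cdot \frac{35}{6}} = \sqrt{15671 + \frac{3045}{23}} = \sqrt{\frac{363478}{23}} = \frac{\sqrt{8359994}}{23}$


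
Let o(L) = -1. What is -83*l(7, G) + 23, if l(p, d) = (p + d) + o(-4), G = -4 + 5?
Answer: -558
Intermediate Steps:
G = 1
l(p, d) = -1 + d + p (l(p, d) = (p + d) - 1 = (d + p) - 1 = -1 + d + p)
-83*l(7, G) + 23 = -83*(-1 + 1 + 7) + 23 = -83*7 + 23 = -581 + 23 = -558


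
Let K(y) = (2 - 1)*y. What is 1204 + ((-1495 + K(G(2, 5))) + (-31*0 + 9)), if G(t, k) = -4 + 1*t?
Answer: -284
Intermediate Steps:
G(t, k) = -4 + t
K(y) = y (K(y) = 1*y = y)
1204 + ((-1495 + K(G(2, 5))) + (-31*0 + 9)) = 1204 + ((-1495 + (-4 + 2)) + (-31*0 + 9)) = 1204 + ((-1495 - 2) + (0 + 9)) = 1204 + (-1497 + 9) = 1204 - 1488 = -284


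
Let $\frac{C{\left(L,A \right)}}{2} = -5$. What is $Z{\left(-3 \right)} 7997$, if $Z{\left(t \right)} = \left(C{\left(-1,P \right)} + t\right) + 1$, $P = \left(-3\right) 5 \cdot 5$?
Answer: $-95964$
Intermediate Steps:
$P = -75$ ($P = \left(-15\right) 5 = -75$)
$C{\left(L,A \right)} = -10$ ($C{\left(L,A \right)} = 2 \left(-5\right) = -10$)
$Z{\left(t \right)} = -9 + t$ ($Z{\left(t \right)} = \left(-10 + t\right) + 1 = -9 + t$)
$Z{\left(-3 \right)} 7997 = \left(-9 - 3\right) 7997 = \left(-12\right) 7997 = -95964$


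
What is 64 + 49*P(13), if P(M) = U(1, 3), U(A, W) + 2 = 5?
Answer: 211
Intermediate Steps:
U(A, W) = 3 (U(A, W) = -2 + 5 = 3)
P(M) = 3
64 + 49*P(13) = 64 + 49*3 = 64 + 147 = 211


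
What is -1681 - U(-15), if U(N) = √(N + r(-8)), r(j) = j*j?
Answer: -1688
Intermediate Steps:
r(j) = j²
U(N) = √(64 + N) (U(N) = √(N + (-8)²) = √(N + 64) = √(64 + N))
-1681 - U(-15) = -1681 - √(64 - 15) = -1681 - √49 = -1681 - 1*7 = -1681 - 7 = -1688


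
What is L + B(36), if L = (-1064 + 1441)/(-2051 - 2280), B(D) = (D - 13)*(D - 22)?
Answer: 1394205/4331 ≈ 321.91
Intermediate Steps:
B(D) = (-22 + D)*(-13 + D) (B(D) = (-13 + D)*(-22 + D) = (-22 + D)*(-13 + D))
L = -377/4331 (L = 377/(-4331) = 377*(-1/4331) = -377/4331 ≈ -0.087047)
L + B(36) = -377/4331 + (286 + 36² - 35*36) = -377/4331 + (286 + 1296 - 1260) = -377/4331 + 322 = 1394205/4331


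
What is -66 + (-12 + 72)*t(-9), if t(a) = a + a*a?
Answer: 4254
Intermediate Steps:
t(a) = a + a²
-66 + (-12 + 72)*t(-9) = -66 + (-12 + 72)*(-9*(1 - 9)) = -66 + 60*(-9*(-8)) = -66 + 60*72 = -66 + 4320 = 4254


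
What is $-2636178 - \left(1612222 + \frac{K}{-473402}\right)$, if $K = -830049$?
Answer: $- \frac{2011201886849}{473402} \approx -4.2484 \cdot 10^{6}$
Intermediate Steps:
$-2636178 - \left(1612222 + \frac{K}{-473402}\right) = -2636178 - \left(1612222 - \frac{830049}{-473402}\right) = -2636178 - \left(1612222 - - \frac{830049}{473402}\right) = -2636178 - \left(1612222 + \frac{830049}{473402}\right) = -2636178 - \frac{763229949293}{473402} = - \frac{2011201886849}{473402}$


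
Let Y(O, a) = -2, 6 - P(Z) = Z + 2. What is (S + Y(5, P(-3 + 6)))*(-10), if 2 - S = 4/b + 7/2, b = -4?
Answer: 25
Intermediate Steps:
P(Z) = 4 - Z (P(Z) = 6 - (Z + 2) = 6 - (2 + Z) = 6 + (-2 - Z) = 4 - Z)
S = -½ (S = 2 - (4/(-4) + 7/2) = 2 - (4*(-¼) + 7*(½)) = 2 - (-1 + 7/2) = 2 - 1*5/2 = 2 - 5/2 = -½ ≈ -0.50000)
(S + Y(5, P(-3 + 6)))*(-10) = (-½ - 2)*(-10) = -5/2*(-10) = 25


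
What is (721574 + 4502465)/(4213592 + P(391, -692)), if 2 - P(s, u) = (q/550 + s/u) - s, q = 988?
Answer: 994134621700/801921111177 ≈ 1.2397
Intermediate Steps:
P(s, u) = 56/275 + s - s/u (P(s, u) = 2 - ((988/550 + s/u) - s) = 2 - ((988*(1/550) + s/u) - s) = 2 - ((494/275 + s/u) - s) = 2 - (494/275 - s + s/u) = 2 + (-494/275 + s - s/u) = 56/275 + s - s/u)
(721574 + 4502465)/(4213592 + P(391, -692)) = (721574 + 4502465)/(4213592 + (56/275 + 391 - 1*391/(-692))) = 5224039/(4213592 + (56/275 + 391 - 1*391*(-1/692))) = 5224039/(4213592 + (56/275 + 391 + 391/692)) = 5224039/(4213592 + 74553577/190300) = 5224039/(801921111177/190300) = 5224039*(190300/801921111177) = 994134621700/801921111177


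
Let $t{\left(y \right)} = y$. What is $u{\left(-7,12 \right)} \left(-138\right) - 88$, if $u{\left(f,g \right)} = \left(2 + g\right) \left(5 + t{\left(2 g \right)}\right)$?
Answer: $-56116$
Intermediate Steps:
$u{\left(f,g \right)} = \left(2 + g\right) \left(5 + 2 g\right)$
$u{\left(-7,12 \right)} \left(-138\right) - 88 = \left(10 + 2 \cdot 12^{2} + 9 \cdot 12\right) \left(-138\right) - 88 = \left(10 + 2 \cdot 144 + 108\right) \left(-138\right) - 88 = \left(10 + 288 + 108\right) \left(-138\right) - 88 = 406 \left(-138\right) - 88 = -56028 - 88 = -56116$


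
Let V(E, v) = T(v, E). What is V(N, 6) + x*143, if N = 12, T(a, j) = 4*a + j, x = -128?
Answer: -18268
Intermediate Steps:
T(a, j) = j + 4*a
V(E, v) = E + 4*v
V(N, 6) + x*143 = (12 + 4*6) - 128*143 = (12 + 24) - 18304 = 36 - 18304 = -18268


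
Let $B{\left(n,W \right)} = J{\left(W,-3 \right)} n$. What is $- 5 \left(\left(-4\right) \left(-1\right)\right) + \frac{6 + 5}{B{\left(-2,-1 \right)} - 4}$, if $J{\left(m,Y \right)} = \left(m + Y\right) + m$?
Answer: $- \frac{109}{6} \approx -18.167$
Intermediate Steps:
$J{\left(m,Y \right)} = Y + 2 m$ ($J{\left(m,Y \right)} = \left(Y + m\right) + m = Y + 2 m$)
$B{\left(n,W \right)} = n \left(-3 + 2 W\right)$ ($B{\left(n,W \right)} = \left(-3 + 2 W\right) n = n \left(-3 + 2 W\right)$)
$- 5 \left(\left(-4\right) \left(-1\right)\right) + \frac{6 + 5}{B{\left(-2,-1 \right)} - 4} = - 5 \left(\left(-4\right) \left(-1\right)\right) + \frac{6 + 5}{- 2 \left(-3 + 2 \left(-1\right)\right) - 4} = \left(-5\right) 4 + \frac{11}{- 2 \left(-3 - 2\right) - 4} = -20 + \frac{11}{\left(-2\right) \left(-5\right) - 4} = -20 + \frac{11}{10 - 4} = -20 + \frac{11}{6} = - \frac{109}{6}$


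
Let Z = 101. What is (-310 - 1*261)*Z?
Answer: -57671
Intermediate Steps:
(-310 - 1*261)*Z = (-310 - 1*261)*101 = (-310 - 261)*101 = -571*101 = -57671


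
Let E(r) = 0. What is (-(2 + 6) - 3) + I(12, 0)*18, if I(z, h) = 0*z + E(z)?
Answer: -11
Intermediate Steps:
I(z, h) = 0 (I(z, h) = 0*z + 0 = 0 + 0 = 0)
(-(2 + 6) - 3) + I(12, 0)*18 = (-(2 + 6) - 3) + 0*18 = (-1*8 - 3) + 0 = (-8 - 3) + 0 = -11 + 0 = -11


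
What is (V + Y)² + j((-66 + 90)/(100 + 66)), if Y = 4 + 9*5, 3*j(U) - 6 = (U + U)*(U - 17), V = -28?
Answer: 3040635/6889 ≈ 441.38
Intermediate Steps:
j(U) = 2 + 2*U*(-17 + U)/3 (j(U) = 2 + ((U + U)*(U - 17))/3 = 2 + ((2*U)*(-17 + U))/3 = 2 + (2*U*(-17 + U))/3 = 2 + 2*U*(-17 + U)/3)
Y = 49 (Y = 4 + 45 = 49)
(V + Y)² + j((-66 + 90)/(100 + 66)) = (-28 + 49)² + (2 - 34*(-66 + 90)/(3*(100 + 66)) + 2*((-66 + 90)/(100 + 66))²/3) = 21² + (2 - 272/166 + 2*(24/166)²/3) = 441 + (2 - 272/166 + 2*(24*(1/166))²/3) = 441 + (2 - 34/3*12/83 + 2*(12/83)²/3) = 441 + (2 - 136/83 + (⅔)*(144/6889)) = 441 + (2 - 136/83 + 96/6889) = 441 + 2586/6889 = 3040635/6889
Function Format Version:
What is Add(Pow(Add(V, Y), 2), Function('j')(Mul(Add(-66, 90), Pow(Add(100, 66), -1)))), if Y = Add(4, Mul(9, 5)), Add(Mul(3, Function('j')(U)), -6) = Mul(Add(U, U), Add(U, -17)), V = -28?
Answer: Rational(3040635, 6889) ≈ 441.38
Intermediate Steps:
Function('j')(U) = Add(2, Mul(Rational(2, 3), U, Add(-17, U))) (Function('j')(U) = Add(2, Mul(Rational(1, 3), Mul(Add(U, U), Add(U, -17)))) = Add(2, Mul(Rational(1, 3), Mul(Mul(2, U), Add(-17, U)))) = Add(2, Mul(Rational(1, 3), Mul(2, U, Add(-17, U)))) = Add(2, Mul(Rational(2, 3), U, Add(-17, U))))
Y = 49 (Y = Add(4, 45) = 49)
Add(Pow(Add(V, Y), 2), Function('j')(Mul(Add(-66, 90), Pow(Add(100, 66), -1)))) = Add(Pow(Add(-28, 49), 2), Add(2, Mul(Rational(-34, 3), Mul(Add(-66, 90), Pow(Add(100, 66), -1))), Mul(Rational(2, 3), Pow(Mul(Add(-66, 90), Pow(Add(100, 66), -1)), 2)))) = Add(Pow(21, 2), Add(2, Mul(Rational(-34, 3), Mul(24, Pow(166, -1))), Mul(Rational(2, 3), Pow(Mul(24, Pow(166, -1)), 2)))) = Add(441, Add(2, Mul(Rational(-34, 3), Mul(24, Rational(1, 166))), Mul(Rational(2, 3), Pow(Mul(24, Rational(1, 166)), 2)))) = Add(441, Add(2, Mul(Rational(-34, 3), Rational(12, 83)), Mul(Rational(2, 3), Pow(Rational(12, 83), 2)))) = Add(441, Add(2, Rational(-136, 83), Mul(Rational(2, 3), Rational(144, 6889)))) = Add(441, Add(2, Rational(-136, 83), Rational(96, 6889))) = Add(441, Rational(2586, 6889)) = Rational(3040635, 6889)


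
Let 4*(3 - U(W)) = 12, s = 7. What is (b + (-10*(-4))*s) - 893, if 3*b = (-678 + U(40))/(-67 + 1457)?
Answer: -426148/695 ≈ -613.16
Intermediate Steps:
U(W) = 0 (U(W) = 3 - 1/4*12 = 3 - 3 = 0)
b = -113/695 (b = ((-678 + 0)/(-67 + 1457))/3 = (-678/1390)/3 = (-678*1/1390)/3 = (1/3)*(-339/695) = -113/695 ≈ -0.16259)
(b + (-10*(-4))*s) - 893 = (-113/695 - 10*(-4)*7) - 893 = (-113/695 + 40*7) - 893 = (-113/695 + 280) - 893 = 194487/695 - 893 = -426148/695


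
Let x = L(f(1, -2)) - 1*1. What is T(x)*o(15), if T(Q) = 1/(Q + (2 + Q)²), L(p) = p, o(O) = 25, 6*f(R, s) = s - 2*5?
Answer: -25/2 ≈ -12.500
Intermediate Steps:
f(R, s) = -5/3 + s/6 (f(R, s) = (s - 2*5)/6 = (s - 10)/6 = (-10 + s)/6 = -5/3 + s/6)
x = -3 (x = (-5/3 + (⅙)*(-2)) - 1*1 = (-5/3 - ⅓) - 1 = -2 - 1 = -3)
T(x)*o(15) = 25/(-3 + (2 - 3)²) = 25/(-3 + (-1)²) = 25/(-3 + 1) = 25/(-2) = -½*25 = -25/2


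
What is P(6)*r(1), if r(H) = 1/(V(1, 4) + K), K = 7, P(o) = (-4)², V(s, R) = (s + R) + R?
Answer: 1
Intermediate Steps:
V(s, R) = s + 2*R (V(s, R) = (R + s) + R = s + 2*R)
P(o) = 16
r(H) = 1/16 (r(H) = 1/((1 + 2*4) + 7) = 1/((1 + 8) + 7) = 1/(9 + 7) = 1/16)
P(6)*r(1) = 16*(1/16) = 1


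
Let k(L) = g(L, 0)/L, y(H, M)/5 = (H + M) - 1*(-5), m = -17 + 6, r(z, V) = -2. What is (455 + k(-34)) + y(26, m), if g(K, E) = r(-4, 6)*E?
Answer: 555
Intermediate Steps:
g(K, E) = -2*E
m = -11
y(H, M) = 25 + 5*H + 5*M (y(H, M) = 5*((H + M) - 1*(-5)) = 5*((H + M) + 5) = 5*(5 + H + M) = 25 + 5*H + 5*M)
k(L) = 0 (k(L) = (-2*0)/L = 0/L = 0)
(455 + k(-34)) + y(26, m) = (455 + 0) + (25 + 5*26 + 5*(-11)) = 455 + (25 + 130 - 55) = 455 + 100 = 555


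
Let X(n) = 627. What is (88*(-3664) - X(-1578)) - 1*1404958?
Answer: -1728017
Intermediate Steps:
(88*(-3664) - X(-1578)) - 1*1404958 = (88*(-3664) - 1*627) - 1*1404958 = (-322432 - 627) - 1404958 = -323059 - 1404958 = -1728017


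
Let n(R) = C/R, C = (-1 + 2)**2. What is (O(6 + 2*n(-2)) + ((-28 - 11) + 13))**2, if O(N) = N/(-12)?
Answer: 100489/144 ≈ 697.84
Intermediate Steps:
C = 1 (C = 1**2 = 1)
n(R) = 1/R
O(N) = -N/12 (O(N) = N*(-1/12) = -N/12)
(O(6 + 2*n(-2)) + ((-28 - 11) + 13))**2 = (-(6 + 2/(-2))/12 + ((-28 - 11) + 13))**2 = (-(6 + 2*(-1/2))/12 + (-39 + 13))**2 = (-(6 - 1)/12 - 26)**2 = (-1/12*5 - 26)**2 = (-5/12 - 26)**2 = (-317/12)**2 = 100489/144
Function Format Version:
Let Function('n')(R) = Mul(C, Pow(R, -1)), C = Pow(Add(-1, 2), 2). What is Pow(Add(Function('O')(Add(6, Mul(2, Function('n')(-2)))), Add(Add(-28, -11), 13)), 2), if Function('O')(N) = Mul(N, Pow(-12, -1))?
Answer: Rational(100489, 144) ≈ 697.84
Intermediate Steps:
C = 1 (C = Pow(1, 2) = 1)
Function('n')(R) = Pow(R, -1) (Function('n')(R) = Mul(1, Pow(R, -1)) = Pow(R, -1))
Function('O')(N) = Mul(Rational(-1, 12), N) (Function('O')(N) = Mul(N, Rational(-1, 12)) = Mul(Rational(-1, 12), N))
Pow(Add(Function('O')(Add(6, Mul(2, Function('n')(-2)))), Add(Add(-28, -11), 13)), 2) = Pow(Add(Mul(Rational(-1, 12), Add(6, Mul(2, Pow(-2, -1)))), Add(Add(-28, -11), 13)), 2) = Pow(Add(Mul(Rational(-1, 12), Add(6, Mul(2, Rational(-1, 2)))), Add(-39, 13)), 2) = Pow(Add(Mul(Rational(-1, 12), Add(6, -1)), -26), 2) = Pow(Add(Mul(Rational(-1, 12), 5), -26), 2) = Pow(Add(Rational(-5, 12), -26), 2) = Pow(Rational(-317, 12), 2) = Rational(100489, 144)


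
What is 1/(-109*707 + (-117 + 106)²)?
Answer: -1/76942 ≈ -1.2997e-5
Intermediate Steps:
1/(-109*707 + (-117 + 106)²) = 1/(-77063 + (-11)²) = 1/(-77063 + 121) = 1/(-76942) = -1/76942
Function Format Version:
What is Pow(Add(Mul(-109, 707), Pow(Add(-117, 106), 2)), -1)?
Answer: Rational(-1, 76942) ≈ -1.2997e-5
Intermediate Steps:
Pow(Add(Mul(-109, 707), Pow(Add(-117, 106), 2)), -1) = Pow(Add(-77063, Pow(-11, 2)), -1) = Pow(Add(-77063, 121), -1) = Pow(-76942, -1) = Rational(-1, 76942)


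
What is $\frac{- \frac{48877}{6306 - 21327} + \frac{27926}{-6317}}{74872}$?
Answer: $- \frac{110720437}{7104428654904} \approx -1.5585 \cdot 10^{-5}$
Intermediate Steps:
$\frac{- \frac{48877}{6306 - 21327} + \frac{27926}{-6317}}{74872} = \left(- \frac{48877}{6306 - 21327} + 27926 \left(- \frac{1}{6317}\right)\right) \frac{1}{74872} = \left(- \frac{48877}{-15021} - \frac{27926}{6317}\right) \frac{1}{74872} = \left(\left(-48877\right) \left(- \frac{1}{15021}\right) - \frac{27926}{6317}\right) \frac{1}{74872} = \left(\frac{48877}{15021} - \frac{27926}{6317}\right) \frac{1}{74872} = \left(- \frac{110720437}{94887657}\right) \frac{1}{74872} = - \frac{110720437}{7104428654904}$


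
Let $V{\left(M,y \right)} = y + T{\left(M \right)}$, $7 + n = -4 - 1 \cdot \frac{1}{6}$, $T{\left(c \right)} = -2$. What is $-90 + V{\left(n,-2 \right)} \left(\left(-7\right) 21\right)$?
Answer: $498$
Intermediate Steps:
$n = - \frac{67}{6}$ ($n = -7 - \left(4 + 1 \cdot \frac{1}{6}\right) = -7 - \frac{25}{6} = - \frac{67}{6} \approx -11.167$)
$V{\left(M,y \right)} = -2 + y$ ($V{\left(M,y \right)} = y - 2 = -2 + y$)
$-90 + V{\left(n,-2 \right)} \left(\left(-7\right) 21\right) = -90 + \left(-2 - 2\right) \left(\left(-7\right) 21\right) = -90 - -588 = -90 + 588 = 498$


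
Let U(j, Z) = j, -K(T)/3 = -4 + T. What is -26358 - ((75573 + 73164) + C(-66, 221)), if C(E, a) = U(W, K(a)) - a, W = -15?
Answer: -174859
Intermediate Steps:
K(T) = 12 - 3*T (K(T) = -3*(-4 + T) = 12 - 3*T)
C(E, a) = -15 - a
-26358 - ((75573 + 73164) + C(-66, 221)) = -26358 - ((75573 + 73164) + (-15 - 1*221)) = -26358 - (148737 + (-15 - 221)) = -26358 - (148737 - 236) = -26358 - 1*148501 = -26358 - 148501 = -174859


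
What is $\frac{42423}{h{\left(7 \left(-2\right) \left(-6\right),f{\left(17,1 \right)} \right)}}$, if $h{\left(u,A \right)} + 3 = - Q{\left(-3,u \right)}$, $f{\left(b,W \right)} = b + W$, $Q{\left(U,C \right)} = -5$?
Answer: $\frac{42423}{2} \approx 21212.0$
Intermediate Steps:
$f{\left(b,W \right)} = W + b$
$h{\left(u,A \right)} = 2$ ($h{\left(u,A \right)} = -3 - -5 = -3 + 5 = 2$)
$\frac{42423}{h{\left(7 \left(-2\right) \left(-6\right),f{\left(17,1 \right)} \right)}} = \frac{42423}{2}$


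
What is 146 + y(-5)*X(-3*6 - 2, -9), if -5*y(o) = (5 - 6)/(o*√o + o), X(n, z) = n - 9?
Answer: 21929/150 - 29*I*√5/150 ≈ 146.19 - 0.43231*I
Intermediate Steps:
X(n, z) = -9 + n
y(o) = 1/(5*(o + o^(3/2))) (y(o) = -(5 - 6)/(5*(o*√o + o)) = -(-1)/(5*(o^(3/2) + o)) = -(-1)/(5*(o + o^(3/2))) = 1/(5*(o + o^(3/2))))
146 + y(-5)*X(-3*6 - 2, -9) = 146 + (1/(5*(-5 + (-5)^(3/2))))*(-9 + (-3*6 - 2)) = 146 + (1/(5*(-5 - 5*I*√5)))*(-9 + (-18 - 2)) = 146 + (1/(5*(-5 - 5*I*√5)))*(-9 - 20) = 146 + (1/(5*(-5 - 5*I*√5)))*(-29) = 146 - 29/(5*(-5 - 5*I*√5))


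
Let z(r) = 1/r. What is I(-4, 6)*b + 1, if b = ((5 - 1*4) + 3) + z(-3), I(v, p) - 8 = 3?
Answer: 124/3 ≈ 41.333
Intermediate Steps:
I(v, p) = 11 (I(v, p) = 8 + 3 = 11)
b = 11/3 (b = ((5 - 1*4) + 3) + 1/(-3) = ((5 - 4) + 3) - ⅓ = (1 + 3) - ⅓ = 4 - ⅓ = 11/3 ≈ 3.6667)
I(-4, 6)*b + 1 = 11*(11/3) + 1 = 121/3 + 1 = 124/3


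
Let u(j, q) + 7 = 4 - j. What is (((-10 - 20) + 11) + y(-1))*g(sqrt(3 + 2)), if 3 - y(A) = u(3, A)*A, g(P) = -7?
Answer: 154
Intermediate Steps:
u(j, q) = -3 - j (u(j, q) = -7 + (4 - j) = -3 - j)
y(A) = 3 + 6*A (y(A) = 3 - (-3 - 1*3)*A = 3 - (-3 - 3)*A = 3 - (-6)*A = 3 + 6*A)
(((-10 - 20) + 11) + y(-1))*g(sqrt(3 + 2)) = (((-10 - 20) + 11) + (3 + 6*(-1)))*(-7) = ((-30 + 11) + (3 - 6))*(-7) = (-19 - 3)*(-7) = -22*(-7) = 154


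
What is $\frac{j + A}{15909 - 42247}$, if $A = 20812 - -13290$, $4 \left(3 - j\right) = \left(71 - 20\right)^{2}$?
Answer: $- \frac{133819}{105352} \approx -1.2702$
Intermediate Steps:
$j = - \frac{2589}{4}$ ($j = 3 - \frac{\left(71 - 20\right)^{2}}{4} = 3 - \frac{51^{2}}{4} = 3 - \frac{2601}{4} = - \frac{2589}{4} \approx -647.25$)
$A = 34102$ ($A = 20812 + 13290 = 34102$)
$\frac{j + A}{15909 - 42247} = \frac{- \frac{2589}{4} + 34102}{15909 - 42247} = \frac{133819}{4 \left(-26338\right)} = \frac{133819}{4} \left(- \frac{1}{26338}\right) = - \frac{133819}{105352}$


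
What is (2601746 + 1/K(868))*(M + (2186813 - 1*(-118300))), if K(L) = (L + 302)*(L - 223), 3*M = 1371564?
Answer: 1807840943032617067/251550 ≈ 7.1868e+12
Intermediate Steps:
M = 457188 (M = (⅓)*1371564 = 457188)
K(L) = (-223 + L)*(302 + L) (K(L) = (302 + L)*(-223 + L) = (-223 + L)*(302 + L))
(2601746 + 1/K(868))*(M + (2186813 - 1*(-118300))) = (2601746 + 1/(-67346 + 868² + 79*868))*(457188 + (2186813 - 1*(-118300))) = (2601746 + 1/(-67346 + 753424 + 68572))*(457188 + (2186813 + 118300)) = (2601746 + 1/754650)*(457188 + 2305113) = (2601746 + 1/754650)*2762301 = (1963407618901/754650)*2762301 = 1807840943032617067/251550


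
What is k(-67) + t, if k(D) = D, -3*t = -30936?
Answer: 10245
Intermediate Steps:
t = 10312 (t = -1/3*(-30936) = 10312)
k(-67) + t = -67 + 10312 = 10245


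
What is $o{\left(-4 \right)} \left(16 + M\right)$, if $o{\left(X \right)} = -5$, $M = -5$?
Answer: $-55$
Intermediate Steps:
$o{\left(-4 \right)} \left(16 + M\right) = - 5 \left(16 - 5\right) = \left(-5\right) 11 = -55$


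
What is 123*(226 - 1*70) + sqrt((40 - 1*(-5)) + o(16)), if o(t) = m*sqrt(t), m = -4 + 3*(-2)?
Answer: 19188 + sqrt(5) ≈ 19190.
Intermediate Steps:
m = -10 (m = -4 - 6 = -10)
o(t) = -10*sqrt(t)
123*(226 - 1*70) + sqrt((40 - 1*(-5)) + o(16)) = 123*(226 - 1*70) + sqrt((40 - 1*(-5)) - 10*sqrt(16)) = 123*(226 - 70) + sqrt((40 + 5) - 10*4) = 123*156 + sqrt(45 - 40) = 19188 + sqrt(5)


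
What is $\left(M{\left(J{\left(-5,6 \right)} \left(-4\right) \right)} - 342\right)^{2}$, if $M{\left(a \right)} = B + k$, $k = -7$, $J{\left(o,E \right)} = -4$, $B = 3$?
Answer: $119716$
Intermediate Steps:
$M{\left(a \right)} = -4$ ($M{\left(a \right)} = 3 - 7 = -4$)
$\left(M{\left(J{\left(-5,6 \right)} \left(-4\right) \right)} - 342\right)^{2} = \left(-4 - 342\right)^{2} = \left(-346\right)^{2} = 119716$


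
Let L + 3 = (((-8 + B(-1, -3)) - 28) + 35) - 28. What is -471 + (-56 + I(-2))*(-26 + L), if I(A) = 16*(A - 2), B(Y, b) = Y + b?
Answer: 6969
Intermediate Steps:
I(A) = -32 + 16*A (I(A) = 16*(-2 + A) = -32 + 16*A)
L = -36 (L = -3 + ((((-8 + (-1 - 3)) - 28) + 35) - 28) = -3 + ((((-8 - 4) - 28) + 35) - 28) = -3 + (((-12 - 28) + 35) - 28) = -3 + ((-40 + 35) - 28) = -3 + (-5 - 28) = -3 - 33 = -36)
-471 + (-56 + I(-2))*(-26 + L) = -471 + (-56 + (-32 + 16*(-2)))*(-26 - 36) = -471 + (-56 + (-32 - 32))*(-62) = -471 + (-56 - 64)*(-62) = -471 - 120*(-62) = -471 + 7440 = 6969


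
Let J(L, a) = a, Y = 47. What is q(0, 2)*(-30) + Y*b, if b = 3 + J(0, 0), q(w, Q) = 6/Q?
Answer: 51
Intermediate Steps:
b = 3 (b = 3 + 0 = 3)
q(0, 2)*(-30) + Y*b = (6/2)*(-30) + 47*3 = (6*(½))*(-30) + 141 = 3*(-30) + 141 = -90 + 141 = 51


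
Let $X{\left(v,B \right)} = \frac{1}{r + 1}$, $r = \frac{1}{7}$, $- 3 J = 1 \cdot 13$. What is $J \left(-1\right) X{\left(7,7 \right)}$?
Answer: $\frac{91}{24} \approx 3.7917$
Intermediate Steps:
$J = - \frac{13}{3}$ ($J = - \frac{1 \cdot 13}{3} = \left(- \frac{1}{3}\right) 13 = - \frac{13}{3} \approx -4.3333$)
$r = \frac{1}{7} \approx 0.14286$
$X{\left(v,B \right)} = \frac{7}{8}$ ($X{\left(v,B \right)} = \frac{1}{\frac{1}{7} + 1} = \frac{1}{\frac{8}{7}} = \frac{7}{8}$)
$J \left(-1\right) X{\left(7,7 \right)} = \left(- \frac{13}{3}\right) \left(-1\right) \frac{7}{8} = \frac{13}{3} \cdot \frac{7}{8} = \frac{91}{24}$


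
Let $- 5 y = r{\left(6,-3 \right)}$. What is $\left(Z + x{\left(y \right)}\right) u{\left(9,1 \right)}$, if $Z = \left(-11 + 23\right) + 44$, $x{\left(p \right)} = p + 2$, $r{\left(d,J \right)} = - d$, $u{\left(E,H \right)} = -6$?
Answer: $- \frac{1776}{5} \approx -355.2$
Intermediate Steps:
$y = \frac{6}{5}$ ($y = - \frac{\left(-1\right) 6}{5} = \left(- \frac{1}{5}\right) \left(-6\right) = \frac{6}{5} \approx 1.2$)
$x{\left(p \right)} = 2 + p$
$Z = 56$ ($Z = 12 + 44 = 56$)
$\left(Z + x{\left(y \right)}\right) u{\left(9,1 \right)} = \left(56 + \left(2 + \frac{6}{5}\right)\right) \left(-6\right) = \left(56 + \frac{16}{5}\right) \left(-6\right) = \frac{296}{5} \left(-6\right) = - \frac{1776}{5}$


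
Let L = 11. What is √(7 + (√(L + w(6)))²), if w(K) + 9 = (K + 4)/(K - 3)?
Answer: √111/3 ≈ 3.5119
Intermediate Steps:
w(K) = -9 + (4 + K)/(-3 + K) (w(K) = -9 + (K + 4)/(K - 3) = -9 + (4 + K)/(-3 + K))
√(7 + (√(L + w(6)))²) = √(7 + (√(11 + (31 - 8*6)/(-3 + 6)))²) = √(7 + (√(11 + (31 - 48)/3))²) = √(7 + (√(11 + (⅓)*(-17)))²) = √(7 + (√(11 - 17/3))²) = √(7 + (√(16/3))²) = √(7 + (4*√3/3)²) = √(7 + 16/3) = √(37/3) = √111/3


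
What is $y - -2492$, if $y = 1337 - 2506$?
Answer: $1323$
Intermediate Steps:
$y = -1169$
$y - -2492 = -1169 - -2492 = -1169 + 2492 = 1323$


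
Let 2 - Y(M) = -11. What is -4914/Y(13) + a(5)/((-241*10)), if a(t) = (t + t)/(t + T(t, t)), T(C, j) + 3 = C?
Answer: -637687/1687 ≈ -378.00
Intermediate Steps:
Y(M) = 13 (Y(M) = 2 - 1*(-11) = 2 + 11 = 13)
T(C, j) = -3 + C
a(t) = 2*t/(-3 + 2*t) (a(t) = (t + t)/(t + (-3 + t)) = (2*t)/(-3 + 2*t) = 2*t/(-3 + 2*t))
-4914/Y(13) + a(5)/((-241*10)) = -4914/13 + (2*5/(-3 + 2*5))/((-241*10)) = -4914*1/13 + (2*5/(-3 + 10))/(-2410) = -378 + (2*5/7)*(-1/2410) = -378 + (2*5*(⅐))*(-1/2410) = -378 + (10/7)*(-1/2410) = -378 - 1/1687 = -637687/1687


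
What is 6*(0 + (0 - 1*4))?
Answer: -24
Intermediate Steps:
6*(0 + (0 - 1*4)) = 6*(0 + (0 - 4)) = 6*(0 - 4) = 6*(-4) = -24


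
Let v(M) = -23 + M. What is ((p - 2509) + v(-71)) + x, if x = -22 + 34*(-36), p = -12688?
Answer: -16537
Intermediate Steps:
x = -1246 (x = -22 - 1224 = -1246)
((p - 2509) + v(-71)) + x = ((-12688 - 2509) + (-23 - 71)) - 1246 = (-15197 - 94) - 1246 = -15291 - 1246 = -16537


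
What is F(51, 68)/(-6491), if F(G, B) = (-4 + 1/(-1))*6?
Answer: 30/6491 ≈ 0.0046218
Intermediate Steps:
F(G, B) = -30 (F(G, B) = (-4 - 1)*6 = -5*6 = -30)
F(51, 68)/(-6491) = -30/(-6491) = -30*(-1/6491) = 30/6491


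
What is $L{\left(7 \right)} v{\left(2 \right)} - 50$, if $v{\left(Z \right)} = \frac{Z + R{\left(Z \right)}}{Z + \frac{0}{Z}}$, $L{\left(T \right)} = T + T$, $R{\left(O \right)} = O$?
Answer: $-22$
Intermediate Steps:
$L{\left(T \right)} = 2 T$
$v{\left(Z \right)} = 2$ ($v{\left(Z \right)} = \frac{Z + Z}{Z + \frac{0}{Z}} = \frac{2 Z}{Z + 0} = \frac{2 Z}{Z} = 2$)
$L{\left(7 \right)} v{\left(2 \right)} - 50 = 2 \cdot 7 \cdot 2 - 50 = 14 \cdot 2 - 50 = 28 - 50 = -22$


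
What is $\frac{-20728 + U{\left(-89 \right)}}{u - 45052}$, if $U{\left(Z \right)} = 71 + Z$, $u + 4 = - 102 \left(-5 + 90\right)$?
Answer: $\frac{10373}{26863} \approx 0.38614$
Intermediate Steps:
$u = -8674$ ($u = -4 - 102 \left(-5 + 90\right) = -4 - 8670 = -8674$)
$\frac{-20728 + U{\left(-89 \right)}}{u - 45052} = \frac{-20728 + \left(71 - 89\right)}{-8674 - 45052} = \frac{-20728 - 18}{-53726} = \left(-20746\right) \left(- \frac{1}{53726}\right) = \frac{10373}{26863}$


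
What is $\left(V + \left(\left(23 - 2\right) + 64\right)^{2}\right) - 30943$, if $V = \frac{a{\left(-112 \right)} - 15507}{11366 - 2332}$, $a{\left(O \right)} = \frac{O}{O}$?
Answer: $- \frac{107141959}{4517} \approx -23720.0$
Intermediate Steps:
$a{\left(O \right)} = 1$
$V = - \frac{7753}{4517}$ ($V = \frac{1 - 15507}{11366 - 2332} = - \frac{15506}{9034} = \left(-15506\right) \frac{1}{9034} = - \frac{7753}{4517} \approx -1.7164$)
$\left(V + \left(\left(23 - 2\right) + 64\right)^{2}\right) - 30943 = \left(- \frac{7753}{4517} + \left(\left(23 - 2\right) + 64\right)^{2}\right) - 30943 = \left(- \frac{7753}{4517} + \left(21 + 64\right)^{2}\right) - 30943 = \left(- \frac{7753}{4517} + 85^{2}\right) - 30943 = \left(- \frac{7753}{4517} + 7225\right) - 30943 = \frac{32627572}{4517} - 30943 = - \frac{107141959}{4517}$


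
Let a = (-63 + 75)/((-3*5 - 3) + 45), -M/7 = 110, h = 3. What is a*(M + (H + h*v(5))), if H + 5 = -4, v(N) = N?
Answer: -3056/9 ≈ -339.56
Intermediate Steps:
M = -770 (M = -7*110 = -770)
H = -9 (H = -5 - 4 = -9)
a = 4/9 (a = 12/((-15 - 3) + 45) = 12/(-18 + 45) = 12/27 = 12*(1/27) = 4/9 ≈ 0.44444)
a*(M + (H + h*v(5))) = 4*(-770 + (-9 + 3*5))/9 = 4*(-770 + (-9 + 15))/9 = 4*(-770 + 6)/9 = (4/9)*(-764) = -3056/9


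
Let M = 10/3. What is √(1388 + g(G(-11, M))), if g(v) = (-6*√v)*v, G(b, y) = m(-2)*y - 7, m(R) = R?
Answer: √(12492 + 246*I*√123)/3 ≈ 37.475 + 4.0446*I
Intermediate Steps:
M = 10/3 (M = 10*(⅓) = 10/3 ≈ 3.3333)
G(b, y) = -7 - 2*y (G(b, y) = -2*y - 7 = -7 - 2*y)
g(v) = -6*v^(3/2)
√(1388 + g(G(-11, M))) = √(1388 - 6*(-7 - 2*10/3)^(3/2)) = √(1388 - 6*(-7 - 20/3)^(3/2)) = √(1388 - (-82)*I*√123/3) = √(1388 + 82*I*√123/3)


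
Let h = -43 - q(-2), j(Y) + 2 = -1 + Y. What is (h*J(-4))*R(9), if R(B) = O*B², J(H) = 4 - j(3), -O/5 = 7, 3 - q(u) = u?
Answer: 544320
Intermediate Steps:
q(u) = 3 - u
j(Y) = -3 + Y (j(Y) = -2 + (-1 + Y) = -3 + Y)
O = -35 (O = -5*7 = -35)
J(H) = 4 (J(H) = 4 - (-3 + 3) = 4 - 1*0 = 4 + 0 = 4)
R(B) = -35*B²
h = -48 (h = -43 - (3 - 1*(-2)) = -43 - (3 + 2) = -43 - 1*5 = -43 - 5 = -48)
(h*J(-4))*R(9) = (-48*4)*(-35*9²) = -(-6720)*81 = -192*(-2835) = 544320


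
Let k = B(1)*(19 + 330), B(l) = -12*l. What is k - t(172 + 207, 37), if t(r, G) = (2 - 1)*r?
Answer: -4567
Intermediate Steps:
t(r, G) = r (t(r, G) = 1*r = r)
k = -4188 (k = (-12*1)*(19 + 330) = -12*349 = -4188)
k - t(172 + 207, 37) = -4188 - (172 + 207) = -4188 - 1*379 = -4188 - 379 = -4567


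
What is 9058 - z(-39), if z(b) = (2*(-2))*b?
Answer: 8902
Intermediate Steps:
z(b) = -4*b
9058 - z(-39) = 9058 - (-4)*(-39) = 9058 - 1*156 = 9058 - 156 = 8902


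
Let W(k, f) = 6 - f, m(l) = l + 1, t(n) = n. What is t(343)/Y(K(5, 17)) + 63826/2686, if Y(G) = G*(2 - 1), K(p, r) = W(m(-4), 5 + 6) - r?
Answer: 241437/29546 ≈ 8.1716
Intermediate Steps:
m(l) = 1 + l
K(p, r) = -5 - r (K(p, r) = (6 - (5 + 6)) - r = (6 - 1*11) - r = (6 - 11) - r = -5 - r)
Y(G) = G (Y(G) = G*1 = G)
t(343)/Y(K(5, 17)) + 63826/2686 = 343/(-5 - 1*17) + 63826/2686 = 343/(-5 - 17) + 63826*(1/2686) = 343/(-22) + 31913/1343 = 343*(-1/22) + 31913/1343 = -343/22 + 31913/1343 = 241437/29546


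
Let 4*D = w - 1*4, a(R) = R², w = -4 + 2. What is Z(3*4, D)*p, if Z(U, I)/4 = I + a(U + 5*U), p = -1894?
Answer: -39262620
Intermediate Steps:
w = -2
D = -3/2 (D = (-2 - 1*4)/4 = (-2 - 4)/4 = (¼)*(-6) = -3/2 ≈ -1.5000)
Z(U, I) = 4*I + 144*U² (Z(U, I) = 4*(I + (U + 5*U)²) = 4*(I + (6*U)²) = 4*(I + 36*U²) = 4*I + 144*U²)
Z(3*4, D)*p = (4*(-3/2) + 144*(3*4)²)*(-1894) = (-6 + 144*12²)*(-1894) = (-6 + 144*144)*(-1894) = (-6 + 20736)*(-1894) = 20730*(-1894) = -39262620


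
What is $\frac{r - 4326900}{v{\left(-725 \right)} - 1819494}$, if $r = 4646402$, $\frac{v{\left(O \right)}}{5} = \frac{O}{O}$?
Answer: $- \frac{319502}{1819489} \approx -0.1756$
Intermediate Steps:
$v{\left(O \right)} = 5$ ($v{\left(O \right)} = 5 \frac{O}{O} = 5 \cdot 1 = 5$)
$\frac{r - 4326900}{v{\left(-725 \right)} - 1819494} = \frac{4646402 - 4326900}{5 - 1819494} = \frac{319502}{-1819489} = 319502 \left(- \frac{1}{1819489}\right) = - \frac{319502}{1819489}$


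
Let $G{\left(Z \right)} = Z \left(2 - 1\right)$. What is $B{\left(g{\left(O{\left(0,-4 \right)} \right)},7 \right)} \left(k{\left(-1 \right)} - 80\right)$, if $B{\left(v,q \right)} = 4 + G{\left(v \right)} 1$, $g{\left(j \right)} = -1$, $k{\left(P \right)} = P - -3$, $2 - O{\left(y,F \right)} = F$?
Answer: $-234$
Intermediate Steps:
$O{\left(y,F \right)} = 2 - F$
$G{\left(Z \right)} = Z$ ($G{\left(Z \right)} = Z 1 = Z$)
$k{\left(P \right)} = 3 + P$ ($k{\left(P \right)} = P + 3 = 3 + P$)
$B{\left(v,q \right)} = 4 + v$ ($B{\left(v,q \right)} = 4 + v 1 = 4 + v$)
$B{\left(g{\left(O{\left(0,-4 \right)} \right)},7 \right)} \left(k{\left(-1 \right)} - 80\right) = \left(4 - 1\right) \left(\left(3 - 1\right) - 80\right) = 3 \left(2 - 80\right) = 3 \left(-78\right) = -234$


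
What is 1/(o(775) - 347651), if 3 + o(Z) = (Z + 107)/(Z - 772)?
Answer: -1/347360 ≈ -2.8789e-6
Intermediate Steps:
o(Z) = -3 + (107 + Z)/(-772 + Z) (o(Z) = -3 + (Z + 107)/(Z - 772) = -3 + (107 + Z)/(-772 + Z))
1/(o(775) - 347651) = 1/((2423 - 2*775)/(-772 + 775) - 347651) = 1/((2423 - 1550)/3 - 347651) = 1/((⅓)*873 - 347651) = 1/(291 - 347651) = 1/(-347360) = -1/347360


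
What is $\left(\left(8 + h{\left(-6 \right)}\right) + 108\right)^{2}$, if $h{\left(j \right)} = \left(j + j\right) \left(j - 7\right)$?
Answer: $73984$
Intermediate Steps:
$h{\left(j \right)} = 2 j \left(-7 + j\right)$
$\left(\left(8 + h{\left(-6 \right)}\right) + 108\right)^{2} = \left(\left(8 + 2 \left(-6\right) \left(-7 - 6\right)\right) + 108\right)^{2} = \left(\left(8 + 2 \left(-6\right) \left(-13\right)\right) + 108\right)^{2} = \left(\left(8 + 156\right) + 108\right)^{2} = \left(164 + 108\right)^{2} = 272^{2} = 73984$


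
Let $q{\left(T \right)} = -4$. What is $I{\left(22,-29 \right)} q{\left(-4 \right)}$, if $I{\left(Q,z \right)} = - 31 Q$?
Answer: $2728$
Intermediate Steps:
$I{\left(22,-29 \right)} q{\left(-4 \right)} = \left(-31\right) 22 \left(-4\right) = \left(-682\right) \left(-4\right) = 2728$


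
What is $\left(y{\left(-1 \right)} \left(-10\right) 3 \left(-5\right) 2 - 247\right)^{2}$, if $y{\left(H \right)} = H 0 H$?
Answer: $61009$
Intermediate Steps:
$y{\left(H \right)} = 0$ ($y{\left(H \right)} = 0 H = 0$)
$\left(y{\left(-1 \right)} \left(-10\right) 3 \left(-5\right) 2 - 247\right)^{2} = \left(0 \left(-10\right) 3 \left(-5\right) 2 - 247\right)^{2} = \left(0 \left(\left(-15\right) 2\right) - 247\right)^{2} = \left(0 \left(-30\right) - 247\right)^{2} = \left(0 - 247\right)^{2} = \left(-247\right)^{2} = 61009$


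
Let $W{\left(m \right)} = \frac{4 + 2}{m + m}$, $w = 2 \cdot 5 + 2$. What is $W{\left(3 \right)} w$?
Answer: $12$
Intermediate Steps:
$w = 12$ ($w = 10 + 2 = 12$)
$W{\left(m \right)} = \frac{3}{m}$ ($W{\left(m \right)} = \frac{6}{2 m} = 6 \frac{1}{2 m} = \frac{3}{m}$)
$W{\left(3 \right)} w = \frac{3}{3} \cdot 12 = 3 \cdot \frac{1}{3} \cdot 12 = 1 \cdot 12 = 12$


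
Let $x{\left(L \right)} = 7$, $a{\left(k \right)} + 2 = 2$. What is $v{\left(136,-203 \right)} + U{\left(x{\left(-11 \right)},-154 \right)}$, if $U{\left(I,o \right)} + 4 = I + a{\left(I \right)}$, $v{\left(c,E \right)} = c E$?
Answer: $-27605$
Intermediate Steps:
$a{\left(k \right)} = 0$ ($a{\left(k \right)} = -2 + 2 = 0$)
$v{\left(c,E \right)} = E c$
$U{\left(I,o \right)} = -4 + I$ ($U{\left(I,o \right)} = -4 + \left(I + 0\right) = -4 + I$)
$v{\left(136,-203 \right)} + U{\left(x{\left(-11 \right)},-154 \right)} = \left(-203\right) 136 + \left(-4 + 7\right) = -27608 + 3 = -27605$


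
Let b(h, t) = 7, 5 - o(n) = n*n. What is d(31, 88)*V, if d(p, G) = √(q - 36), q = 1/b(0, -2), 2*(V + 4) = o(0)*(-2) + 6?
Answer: -6*I*√1757/7 ≈ -35.929*I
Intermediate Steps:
o(n) = 5 - n² (o(n) = 5 - n*n = 5 - n²)
V = -6 (V = -4 + ((5 - 1*0²)*(-2) + 6)/2 = -4 + ((5 - 1*0)*(-2) + 6)/2 = -4 + ((5 + 0)*(-2) + 6)/2 = -4 + (5*(-2) + 6)/2 = -4 + (-10 + 6)/2 = -4 + (½)*(-4) = -4 - 2 = -6)
q = ⅐ (q = 1/7 = ⅐ ≈ 0.14286)
d(p, G) = I*√1757/7 (d(p, G) = √(⅐ - 36) = √(-251/7) = I*√1757/7)
d(31, 88)*V = (I*√1757/7)*(-6) = -6*I*√1757/7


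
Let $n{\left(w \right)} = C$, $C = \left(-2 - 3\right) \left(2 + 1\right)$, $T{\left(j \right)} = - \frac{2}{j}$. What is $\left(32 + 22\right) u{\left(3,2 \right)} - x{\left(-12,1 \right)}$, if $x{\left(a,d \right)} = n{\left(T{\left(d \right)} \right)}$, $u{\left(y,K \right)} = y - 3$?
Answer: $15$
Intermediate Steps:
$C = -15$ ($C = \left(-5\right) 3 = -15$)
$u{\left(y,K \right)} = -3 + y$ ($u{\left(y,K \right)} = y - 3 = -3 + y$)
$n{\left(w \right)} = -15$
$x{\left(a,d \right)} = -15$
$\left(32 + 22\right) u{\left(3,2 \right)} - x{\left(-12,1 \right)} = \left(32 + 22\right) \left(-3 + 3\right) - -15 = 54 \cdot 0 + 15 = 0 + 15 = 15$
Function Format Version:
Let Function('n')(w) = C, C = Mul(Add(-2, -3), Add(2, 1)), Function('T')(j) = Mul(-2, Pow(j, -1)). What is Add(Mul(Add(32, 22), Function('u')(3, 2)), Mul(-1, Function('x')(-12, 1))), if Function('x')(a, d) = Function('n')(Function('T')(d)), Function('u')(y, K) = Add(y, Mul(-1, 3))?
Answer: 15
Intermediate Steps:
C = -15 (C = Mul(-5, 3) = -15)
Function('u')(y, K) = Add(-3, y) (Function('u')(y, K) = Add(y, -3) = Add(-3, y))
Function('n')(w) = -15
Function('x')(a, d) = -15
Add(Mul(Add(32, 22), Function('u')(3, 2)), Mul(-1, Function('x')(-12, 1))) = Add(Mul(Add(32, 22), Add(-3, 3)), Mul(-1, -15)) = Add(Mul(54, 0), 15) = Add(0, 15) = 15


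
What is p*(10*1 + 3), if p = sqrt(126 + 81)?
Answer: 39*sqrt(23) ≈ 187.04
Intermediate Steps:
p = 3*sqrt(23) (p = sqrt(207) = 3*sqrt(23) ≈ 14.387)
p*(10*1 + 3) = (3*sqrt(23))*(10*1 + 3) = (3*sqrt(23))*(10 + 3) = (3*sqrt(23))*13 = 39*sqrt(23)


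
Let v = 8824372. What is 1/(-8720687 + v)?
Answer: 1/103685 ≈ 9.6446e-6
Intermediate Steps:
1/(-8720687 + v) = 1/(-8720687 + 8824372) = 1/103685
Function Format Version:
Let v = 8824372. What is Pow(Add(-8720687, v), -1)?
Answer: Rational(1, 103685) ≈ 9.6446e-6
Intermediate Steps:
Pow(Add(-8720687, v), -1) = Pow(Add(-8720687, 8824372), -1) = Pow(103685, -1) = Rational(1, 103685)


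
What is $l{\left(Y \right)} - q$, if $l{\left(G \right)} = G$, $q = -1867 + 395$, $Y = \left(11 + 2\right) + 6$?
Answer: $1491$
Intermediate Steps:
$Y = 19$ ($Y = 13 + 6 = 19$)
$q = -1472$
$l{\left(Y \right)} - q = 19 - -1472 = 19 + 1472 = 1491$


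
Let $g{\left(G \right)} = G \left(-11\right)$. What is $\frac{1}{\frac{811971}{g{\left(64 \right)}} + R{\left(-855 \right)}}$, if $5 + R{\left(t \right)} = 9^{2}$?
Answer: $- \frac{704}{758467} \approx -0.00092819$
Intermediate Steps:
$R{\left(t \right)} = 76$ ($R{\left(t \right)} = -5 + 9^{2} = -5 + 81 = 76$)
$g{\left(G \right)} = - 11 G$
$\frac{1}{\frac{811971}{g{\left(64 \right)}} + R{\left(-855 \right)}} = \frac{1}{\frac{811971}{\left(-11\right) 64} + 76} = \frac{1}{\frac{811971}{-704} + 76} = \frac{1}{811971 \left(- \frac{1}{704}\right) + 76} = \frac{1}{- \frac{811971}{704} + 76} = \frac{1}{- \frac{758467}{704}} = - \frac{704}{758467}$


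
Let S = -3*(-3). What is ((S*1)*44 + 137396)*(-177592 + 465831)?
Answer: 39717028288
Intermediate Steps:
S = 9
((S*1)*44 + 137396)*(-177592 + 465831) = ((9*1)*44 + 137396)*(-177592 + 465831) = (9*44 + 137396)*288239 = (396 + 137396)*288239 = 137792*288239 = 39717028288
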